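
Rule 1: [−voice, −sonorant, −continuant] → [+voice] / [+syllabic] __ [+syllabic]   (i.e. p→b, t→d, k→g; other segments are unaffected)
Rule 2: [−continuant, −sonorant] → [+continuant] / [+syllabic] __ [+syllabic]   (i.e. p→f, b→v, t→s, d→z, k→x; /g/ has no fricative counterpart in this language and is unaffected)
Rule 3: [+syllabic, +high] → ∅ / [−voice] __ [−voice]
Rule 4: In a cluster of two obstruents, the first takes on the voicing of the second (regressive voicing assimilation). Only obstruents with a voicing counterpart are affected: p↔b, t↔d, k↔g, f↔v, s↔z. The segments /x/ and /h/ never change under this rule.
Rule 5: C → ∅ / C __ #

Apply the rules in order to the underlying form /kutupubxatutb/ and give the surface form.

Rule 1 (intervocalic voicing): /t/ is a voiceless stop between vowels /u/ and /u/, so it voices to [d]. /p/ is a voiceless stop between vowels /u/ and /u/, so it voices to [b]. /t/ is a voiceless stop between vowels /a/ and /u/, so it voices to [d]. /kutupubxatutb/ → kudububxadutb.
Rule 2 (intervocalic spirantization): /d/ is a stop between vowels /u/ and /u/, so it spirantizes to the fricative [z]. /b/ is a stop between vowels /u/ and /u/, so it spirantizes to the fricative [v]. /d/ is a stop between vowels /a/ and /u/, so it spirantizes to the fricative [z]. /kudububxadutb/ → kuzuvubxazutb.
Rule 3 (high vowel syncope): no segment meets the environment; /kuzuvubxazutb/ is unchanged.
Rule 4 (regressive voicing assimilation): /b/ precedes the voiceless obstruent /x/, so it devoices to [p] by assimilation. /t/ precedes the voiced obstruent /b/, so it voices to [d] by assimilation. /kuzuvubxazutb/ → kuzuvupxazudb.
Rule 5 (final cluster simplification): /b/ is the second consonant of a word-final cluster /db/, so it deletes. /kuzuvupxazudb/ → kuzuvupxazud.

kuzuvupxazud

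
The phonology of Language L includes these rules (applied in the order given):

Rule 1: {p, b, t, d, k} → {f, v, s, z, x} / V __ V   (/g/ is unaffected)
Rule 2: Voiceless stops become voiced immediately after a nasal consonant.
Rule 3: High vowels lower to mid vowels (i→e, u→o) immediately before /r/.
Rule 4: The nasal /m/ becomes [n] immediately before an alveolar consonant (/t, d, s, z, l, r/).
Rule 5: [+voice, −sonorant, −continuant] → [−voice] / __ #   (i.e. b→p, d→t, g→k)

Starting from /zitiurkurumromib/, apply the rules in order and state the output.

zisiorkorunromip

Rule 1 (intervocalic spirantization): /t/ is a stop between vowels /i/ and /i/, so it spirantizes to the fricative [s]. /zitiurkurumromib/ → zisiurkurumromib.
Rule 2 (post-nasal voicing): no segment meets the environment; /zisiurkurumromib/ is unchanged.
Rule 3 (pre-rhotic lowering): /u/ is a high vowel immediately before /r/, so it lowers to [o]. /u/ is a high vowel immediately before /r/, so it lowers to [o]. /zisiurkurumromib/ → zisiorkorumromib.
Rule 4 (nasal place assimilation): /m/ precedes the alveolar consonant /r/, so it assimilates in place to [n]. /zisiorkorumromib/ → zisiorkorunromib.
Rule 5 (final devoicing): /b/ is a voiced stop in word-final position, so it devoices to [p]. /zisiorkorunromib/ → zisiorkorunromip.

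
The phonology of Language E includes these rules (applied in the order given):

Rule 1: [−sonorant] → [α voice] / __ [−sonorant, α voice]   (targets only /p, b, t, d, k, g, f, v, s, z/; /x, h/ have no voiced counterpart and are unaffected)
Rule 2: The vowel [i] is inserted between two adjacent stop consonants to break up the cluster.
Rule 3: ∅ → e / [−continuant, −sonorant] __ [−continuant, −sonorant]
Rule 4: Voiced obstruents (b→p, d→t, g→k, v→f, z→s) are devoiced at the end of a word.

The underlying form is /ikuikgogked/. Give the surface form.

ikuigigokiket

Rule 1 (regressive voicing assimilation): /k/ precedes the voiced obstruent /g/, so it voices to [g] by assimilation. /g/ precedes the voiceless obstruent /k/, so it devoices to [k] by assimilation. /ikuikgogked/ → ikuiggokked.
Rule 2 (stop-cluster i-epenthesis): /g/ and /g/ form a stop–stop cluster, so [i] is inserted between them. /k/ and /k/ form a stop–stop cluster, so [i] is inserted between them. /ikuiggokked/ → ikuigigokiked.
Rule 3 (stop-cluster e-epenthesis): no segment meets the environment; /ikuigigokiked/ is unchanged.
Rule 4 (final devoicing): /d/ is a voiced obstruent in word-final position, so it devoices to [t]. /ikuigigokiked/ → ikuigigokiket.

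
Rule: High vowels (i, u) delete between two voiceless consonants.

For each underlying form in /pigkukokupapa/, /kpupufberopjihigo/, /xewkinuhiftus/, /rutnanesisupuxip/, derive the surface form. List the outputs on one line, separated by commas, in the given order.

/pigkukokupapa/: /u/ is a high vowel flanked by voiceless consonants /k/ and /k/, so it deletes. /u/ is a high vowel flanked by voiceless consonants /k/ and /p/, so it deletes. → [pigkkokpapa].
/kpupufberopjihigo/: /u/ is a high vowel flanked by voiceless consonants /p/ and /p/, so it deletes. /u/ is a high vowel flanked by voiceless consonants /p/ and /f/, so it deletes. → [kppfberopjihigo].
/xewkinuhiftus/: /i/ is a high vowel flanked by voiceless consonants /h/ and /f/, so it deletes. /u/ is a high vowel flanked by voiceless consonants /t/ and /s/, so it deletes. → [xewkinuhfts].
/rutnanesisupuxip/: /i/ is a high vowel flanked by voiceless consonants /s/ and /s/, so it deletes. /u/ is a high vowel flanked by voiceless consonants /s/ and /p/, so it deletes. /u/ is a high vowel flanked by voiceless consonants /p/ and /x/, so it deletes. /i/ is a high vowel flanked by voiceless consonants /x/ and /p/, so it deletes. → [rutnanesspxp].

pigkkokpapa, kppfberopjihigo, xewkinuhfts, rutnanesspxp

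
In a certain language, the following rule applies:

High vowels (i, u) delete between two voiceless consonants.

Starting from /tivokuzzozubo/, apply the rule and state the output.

tivokuzzozubo

No segment of /tivokuzzozubo/ meets the structural description of the rule, so the form surfaces unchanged.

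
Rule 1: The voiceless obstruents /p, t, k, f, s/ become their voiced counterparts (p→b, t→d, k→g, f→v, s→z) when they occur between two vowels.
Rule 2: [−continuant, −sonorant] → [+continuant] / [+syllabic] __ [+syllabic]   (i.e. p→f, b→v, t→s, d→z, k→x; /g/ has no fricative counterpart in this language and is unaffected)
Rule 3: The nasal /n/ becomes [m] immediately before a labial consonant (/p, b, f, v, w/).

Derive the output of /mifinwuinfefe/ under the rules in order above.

Rule 1 (intervocalic voicing): /f/ is a voiceless obstruent between vowels /i/ and /i/, so it voices to [v]. /f/ is a voiceless obstruent between vowels /e/ and /e/, so it voices to [v]. /mifinwuinfefe/ → mivinwuinfeve.
Rule 2 (intervocalic spirantization): no segment meets the environment; /mivinwuinfeve/ is unchanged.
Rule 3 (nasal place assimilation): /n/ precedes the labial consonant /w/, so it assimilates in place to [m]. /n/ precedes the labial consonant /f/, so it assimilates in place to [m]. /mivinwuinfeve/ → mivimwuimfeve.

mivimwuimfeve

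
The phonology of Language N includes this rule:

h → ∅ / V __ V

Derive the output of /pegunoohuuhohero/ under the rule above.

/h/ occurs between vowels /o/ and /u/, so it deletes.
/h/ occurs between vowels /u/ and /o/, so it deletes.
/h/ occurs between vowels /o/ and /e/, so it deletes.
Surface form: [pegunoouuoero].

pegunoouuoero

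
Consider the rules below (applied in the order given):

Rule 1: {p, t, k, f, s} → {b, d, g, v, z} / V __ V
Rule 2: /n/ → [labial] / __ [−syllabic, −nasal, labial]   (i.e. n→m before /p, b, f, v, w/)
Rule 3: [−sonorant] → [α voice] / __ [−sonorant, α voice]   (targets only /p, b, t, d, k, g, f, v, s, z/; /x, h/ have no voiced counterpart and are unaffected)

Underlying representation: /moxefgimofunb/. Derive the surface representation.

Rule 1 (intervocalic voicing): /f/ is a voiceless obstruent between vowels /o/ and /u/, so it voices to [v]. /moxefgimofunb/ → moxefgimovunb.
Rule 2 (nasal place assimilation): /n/ precedes the labial consonant /b/, so it assimilates in place to [m]. /moxefgimovunb/ → moxefgimovumb.
Rule 3 (regressive voicing assimilation): /f/ precedes the voiced obstruent /g/, so it voices to [v] by assimilation. /moxefgimovumb/ → moxevgimovumb.

moxevgimovumb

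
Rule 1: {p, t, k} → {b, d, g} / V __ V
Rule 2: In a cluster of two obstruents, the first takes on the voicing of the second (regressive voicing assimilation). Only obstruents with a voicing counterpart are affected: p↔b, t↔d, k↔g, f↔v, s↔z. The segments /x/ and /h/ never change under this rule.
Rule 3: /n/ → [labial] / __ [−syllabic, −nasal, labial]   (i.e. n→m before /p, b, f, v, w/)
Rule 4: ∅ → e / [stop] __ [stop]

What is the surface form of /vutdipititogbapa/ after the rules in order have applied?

vudedibididogebaba

Rule 1 (intervocalic voicing): /p/ is a voiceless stop between vowels /i/ and /i/, so it voices to [b]. /t/ is a voiceless stop between vowels /i/ and /i/, so it voices to [d]. /t/ is a voiceless stop between vowels /i/ and /o/, so it voices to [d]. /p/ is a voiceless stop between vowels /a/ and /a/, so it voices to [b]. /vutdipititogbapa/ → vutdibididogbaba.
Rule 2 (regressive voicing assimilation): /t/ precedes the voiced obstruent /d/, so it voices to [d] by assimilation. /vutdibididogbaba/ → vuddibididogbaba.
Rule 3 (nasal place assimilation): no segment meets the environment; /vuddibididogbaba/ is unchanged.
Rule 4 (stop-cluster e-epenthesis): /d/ and /d/ form a stop–stop cluster, so [e] is inserted between them. /g/ and /b/ form a stop–stop cluster, so [e] is inserted between them. /vuddibididogbaba/ → vudedibididogebaba.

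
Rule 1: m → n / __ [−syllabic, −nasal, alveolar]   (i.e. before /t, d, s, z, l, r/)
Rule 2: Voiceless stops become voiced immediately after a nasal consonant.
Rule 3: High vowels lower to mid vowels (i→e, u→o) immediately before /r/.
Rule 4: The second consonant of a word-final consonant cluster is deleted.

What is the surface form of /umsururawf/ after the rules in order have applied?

Rule 1 (nasal place assimilation): /m/ precedes the alveolar consonant /s/, so it assimilates in place to [n]. /umsururawf/ → unsururawf.
Rule 2 (post-nasal voicing): no segment meets the environment; /unsururawf/ is unchanged.
Rule 3 (pre-rhotic lowering): /u/ is a high vowel immediately before /r/, so it lowers to [o]. /u/ is a high vowel immediately before /r/, so it lowers to [o]. /unsururawf/ → unsororawf.
Rule 4 (final cluster simplification): /f/ is the second consonant of a word-final cluster /wf/, so it deletes. /unsororawf/ → unsororaw.

unsororaw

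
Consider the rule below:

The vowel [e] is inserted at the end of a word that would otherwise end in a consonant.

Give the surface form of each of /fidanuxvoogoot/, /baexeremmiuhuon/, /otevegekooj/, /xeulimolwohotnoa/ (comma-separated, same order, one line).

fidanuxvoogoote, baexeremmiuhuone, otevegekooje, xeulimolwohotnoa

/fidanuxvoogoot/: the form ends in the consonant /t/, so [e] is inserted word-finally. → [fidanuxvoogoote].
/baexeremmiuhuon/: the form ends in the consonant /n/, so [e] is inserted word-finally. → [baexeremmiuhuone].
/otevegekooj/: the form ends in the consonant /j/, so [e] is inserted word-finally. → [otevegekooje].
/xeulimolwohotnoa/: the rule's environment is not met; surfaces unchanged as [xeulimolwohotnoa].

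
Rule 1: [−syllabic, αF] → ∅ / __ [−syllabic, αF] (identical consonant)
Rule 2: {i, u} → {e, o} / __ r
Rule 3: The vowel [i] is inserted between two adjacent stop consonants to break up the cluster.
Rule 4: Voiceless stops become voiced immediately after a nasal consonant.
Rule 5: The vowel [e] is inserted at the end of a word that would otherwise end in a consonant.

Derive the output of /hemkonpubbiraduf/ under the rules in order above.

Rule 1 (degemination): /bb/ is a geminate; the first /b/ deletes. /hemkonpubbiraduf/ → hemkonpubiraduf.
Rule 2 (pre-rhotic lowering): /i/ is a high vowel immediately before /r/, so it lowers to [e]. /hemkonpubiraduf/ → hemkonpuberaduf.
Rule 3 (stop-cluster i-epenthesis): no segment meets the environment; /hemkonpuberaduf/ is unchanged.
Rule 4 (post-nasal voicing): /k/ is a voiceless stop immediately after the nasal /m/, so it voices to [g]. /p/ is a voiceless stop immediately after the nasal /n/, so it voices to [b]. /hemkonpuberaduf/ → hemgonbuberaduf.
Rule 5 (final e-epenthesis): the form ends in the consonant /f/, so [e] is inserted word-finally. /hemgonbuberaduf/ → hemgonbuberadufe.

hemgonbuberadufe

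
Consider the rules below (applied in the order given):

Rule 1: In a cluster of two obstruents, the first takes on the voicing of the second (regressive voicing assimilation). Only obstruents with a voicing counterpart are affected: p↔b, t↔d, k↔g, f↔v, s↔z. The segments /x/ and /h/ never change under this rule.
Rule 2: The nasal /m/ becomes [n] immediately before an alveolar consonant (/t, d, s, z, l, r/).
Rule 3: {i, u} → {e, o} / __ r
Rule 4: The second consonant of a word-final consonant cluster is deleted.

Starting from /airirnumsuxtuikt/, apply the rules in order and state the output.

aerernunsuxtuik

Rule 1 (regressive voicing assimilation): no segment meets the environment; /airirnumsuxtuikt/ is unchanged.
Rule 2 (nasal place assimilation): /m/ precedes the alveolar consonant /s/, so it assimilates in place to [n]. /airirnumsuxtuikt/ → airirnunsuxtuikt.
Rule 3 (pre-rhotic lowering): /i/ is a high vowel immediately before /r/, so it lowers to [e]. /i/ is a high vowel immediately before /r/, so it lowers to [e]. /airirnunsuxtuikt/ → aerernunsuxtuikt.
Rule 4 (final cluster simplification): /t/ is the second consonant of a word-final cluster /kt/, so it deletes. /aerernunsuxtuikt/ → aerernunsuxtuik.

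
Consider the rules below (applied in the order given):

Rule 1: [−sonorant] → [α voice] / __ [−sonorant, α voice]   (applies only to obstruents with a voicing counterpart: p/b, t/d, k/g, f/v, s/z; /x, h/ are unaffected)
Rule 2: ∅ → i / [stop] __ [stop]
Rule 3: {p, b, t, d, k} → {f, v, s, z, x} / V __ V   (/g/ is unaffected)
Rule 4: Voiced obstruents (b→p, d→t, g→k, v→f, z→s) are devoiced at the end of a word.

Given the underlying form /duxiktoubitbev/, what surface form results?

duxixisouvizivef

Rule 1 (regressive voicing assimilation): /t/ precedes the voiced obstruent /b/, so it voices to [d] by assimilation. /duxiktoubitbev/ → duxiktoubidbev.
Rule 2 (stop-cluster i-epenthesis): /k/ and /t/ form a stop–stop cluster, so [i] is inserted between them. /d/ and /b/ form a stop–stop cluster, so [i] is inserted between them. /duxiktoubidbev/ → duxikitoubidibev.
Rule 3 (intervocalic spirantization): /k/ is a stop between vowels /i/ and /i/, so it spirantizes to the fricative [x]. /t/ is a stop between vowels /i/ and /o/, so it spirantizes to the fricative [s]. /b/ is a stop between vowels /u/ and /i/, so it spirantizes to the fricative [v]. /d/ is a stop between vowels /i/ and /i/, so it spirantizes to the fricative [z]. /b/ is a stop between vowels /i/ and /e/, so it spirantizes to the fricative [v]. /duxikitoubidibev/ → duxixisouvizivev.
Rule 4 (final devoicing): /v/ is a voiced obstruent in word-final position, so it devoices to [f]. /duxixisouvizivev/ → duxixisouvizivef.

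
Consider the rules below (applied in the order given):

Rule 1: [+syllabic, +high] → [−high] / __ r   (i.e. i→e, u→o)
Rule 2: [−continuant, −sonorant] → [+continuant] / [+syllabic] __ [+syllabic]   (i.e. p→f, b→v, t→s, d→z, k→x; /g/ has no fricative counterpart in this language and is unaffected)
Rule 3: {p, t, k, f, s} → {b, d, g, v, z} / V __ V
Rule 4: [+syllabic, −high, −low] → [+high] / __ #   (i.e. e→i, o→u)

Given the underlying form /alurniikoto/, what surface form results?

alorniixozu

Rule 1 (pre-rhotic lowering): /u/ is a high vowel immediately before /r/, so it lowers to [o]. /alurniikoto/ → alorniikoto.
Rule 2 (intervocalic spirantization): /k/ is a stop between vowels /i/ and /o/, so it spirantizes to the fricative [x]. /t/ is a stop between vowels /o/ and /o/, so it spirantizes to the fricative [s]. /alorniikoto/ → alorniixoso.
Rule 3 (intervocalic voicing): /s/ is a voiceless obstruent between vowels /o/ and /o/, so it voices to [z]. /alorniixoso/ → alorniixozo.
Rule 4 (final vowel raising): /o/ is a mid vowel in word-final position, so it raises to [u]. /alorniixozo/ → alorniixozu.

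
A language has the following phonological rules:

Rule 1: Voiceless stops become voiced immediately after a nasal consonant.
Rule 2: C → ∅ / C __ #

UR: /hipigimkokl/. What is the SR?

Rule 1 (post-nasal voicing): /k/ is a voiceless stop immediately after the nasal /m/, so it voices to [g]. /hipigimkokl/ → hipigimgokl.
Rule 2 (final cluster simplification): /l/ is the second consonant of a word-final cluster /kl/, so it deletes. /hipigimgokl/ → hipigimgok.

hipigimgok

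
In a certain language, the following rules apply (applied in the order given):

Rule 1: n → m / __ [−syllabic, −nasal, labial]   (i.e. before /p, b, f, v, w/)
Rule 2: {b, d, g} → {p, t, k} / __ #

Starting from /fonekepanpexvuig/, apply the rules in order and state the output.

Rule 1 (nasal place assimilation): /n/ precedes the labial consonant /p/, so it assimilates in place to [m]. /fonekepanpexvuig/ → fonekepampexvuig.
Rule 2 (final devoicing): /g/ is a voiced stop in word-final position, so it devoices to [k]. /fonekepampexvuig/ → fonekepampexvuik.

fonekepampexvuik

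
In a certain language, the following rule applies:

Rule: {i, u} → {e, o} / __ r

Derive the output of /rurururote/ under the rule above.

/u/ is a high vowel immediately before /r/, so it lowers to [o].
/u/ is a high vowel immediately before /r/, so it lowers to [o].
/u/ is a high vowel immediately before /r/, so it lowers to [o].
Surface form: [rorororote].

rorororote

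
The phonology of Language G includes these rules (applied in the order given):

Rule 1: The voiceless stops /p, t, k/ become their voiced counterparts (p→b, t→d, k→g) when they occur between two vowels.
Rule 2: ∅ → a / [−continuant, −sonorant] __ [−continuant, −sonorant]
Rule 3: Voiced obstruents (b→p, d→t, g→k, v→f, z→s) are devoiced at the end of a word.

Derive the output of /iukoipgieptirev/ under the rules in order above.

iugoipagiepatiref

Rule 1 (intervocalic voicing): /k/ is a voiceless stop between vowels /u/ and /o/, so it voices to [g]. /iukoipgieptirev/ → iugoipgieptirev.
Rule 2 (stop-cluster a-epenthesis): /p/ and /g/ form a stop–stop cluster, so [a] is inserted between them. /p/ and /t/ form a stop–stop cluster, so [a] is inserted between them. /iugoipgieptirev/ → iugoipagiepatirev.
Rule 3 (final devoicing): /v/ is a voiced obstruent in word-final position, so it devoices to [f]. /iugoipagiepatirev/ → iugoipagiepatiref.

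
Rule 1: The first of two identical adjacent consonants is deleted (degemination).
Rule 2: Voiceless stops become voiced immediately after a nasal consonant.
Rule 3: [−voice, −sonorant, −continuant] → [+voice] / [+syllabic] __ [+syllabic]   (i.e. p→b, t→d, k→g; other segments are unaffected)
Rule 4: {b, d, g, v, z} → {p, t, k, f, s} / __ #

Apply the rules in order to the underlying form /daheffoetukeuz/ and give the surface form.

dahefoedugeus

Rule 1 (degemination): /ff/ is a geminate; the first /f/ deletes. /daheffoetukeuz/ → dahefoetukeuz.
Rule 2 (post-nasal voicing): no segment meets the environment; /dahefoetukeuz/ is unchanged.
Rule 3 (intervocalic voicing): /t/ is a voiceless stop between vowels /e/ and /u/, so it voices to [d]. /k/ is a voiceless stop between vowels /u/ and /e/, so it voices to [g]. /dahefoetukeuz/ → dahefoedugeuz.
Rule 4 (final devoicing): /z/ is a voiced obstruent in word-final position, so it devoices to [s]. /dahefoedugeuz/ → dahefoedugeus.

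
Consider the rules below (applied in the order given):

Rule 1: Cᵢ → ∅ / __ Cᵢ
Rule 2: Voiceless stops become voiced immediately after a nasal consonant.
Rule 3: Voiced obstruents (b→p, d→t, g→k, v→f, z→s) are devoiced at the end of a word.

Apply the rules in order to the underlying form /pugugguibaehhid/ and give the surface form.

Rule 1 (degemination): /gg/ is a geminate; the first /g/ deletes. /hh/ is a geminate; the first /h/ deletes. /pugugguibaehhid/ → puguguibaehid.
Rule 2 (post-nasal voicing): no segment meets the environment; /puguguibaehid/ is unchanged.
Rule 3 (final devoicing): /d/ is a voiced obstruent in word-final position, so it devoices to [t]. /puguguibaehid/ → puguguibaehit.

puguguibaehit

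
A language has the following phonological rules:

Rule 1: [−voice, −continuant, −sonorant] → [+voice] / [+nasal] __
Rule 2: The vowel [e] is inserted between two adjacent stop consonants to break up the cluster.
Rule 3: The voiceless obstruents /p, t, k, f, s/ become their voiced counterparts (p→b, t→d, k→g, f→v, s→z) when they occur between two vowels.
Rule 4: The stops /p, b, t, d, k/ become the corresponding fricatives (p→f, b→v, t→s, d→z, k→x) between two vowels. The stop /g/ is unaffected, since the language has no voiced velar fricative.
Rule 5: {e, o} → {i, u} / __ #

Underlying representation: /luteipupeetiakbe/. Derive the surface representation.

luzeivuveeziagevi

Rule 1 (post-nasal voicing): no segment meets the environment; /luteipupeetiakbe/ is unchanged.
Rule 2 (stop-cluster e-epenthesis): /k/ and /b/ form a stop–stop cluster, so [e] is inserted between them. /luteipupeetiakbe/ → luteipupeetiakebe.
Rule 3 (intervocalic voicing): /t/ is a voiceless obstruent between vowels /u/ and /e/, so it voices to [d]. /p/ is a voiceless obstruent between vowels /i/ and /u/, so it voices to [b]. /p/ is a voiceless obstruent between vowels /u/ and /e/, so it voices to [b]. /t/ is a voiceless obstruent between vowels /e/ and /i/, so it voices to [d]. /k/ is a voiceless obstruent between vowels /a/ and /e/, so it voices to [g]. /luteipupeetiakebe/ → ludeibubeediagebe.
Rule 4 (intervocalic spirantization): /d/ is a stop between vowels /u/ and /e/, so it spirantizes to the fricative [z]. /b/ is a stop between vowels /i/ and /u/, so it spirantizes to the fricative [v]. /b/ is a stop between vowels /u/ and /e/, so it spirantizes to the fricative [v]. /d/ is a stop between vowels /e/ and /i/, so it spirantizes to the fricative [z]. /b/ is a stop between vowels /e/ and /e/, so it spirantizes to the fricative [v]. /ludeibubeediagebe/ → luzeivuveeziageve.
Rule 5 (final vowel raising): /e/ is a mid vowel in word-final position, so it raises to [i]. /luzeivuveeziageve/ → luzeivuveeziagevi.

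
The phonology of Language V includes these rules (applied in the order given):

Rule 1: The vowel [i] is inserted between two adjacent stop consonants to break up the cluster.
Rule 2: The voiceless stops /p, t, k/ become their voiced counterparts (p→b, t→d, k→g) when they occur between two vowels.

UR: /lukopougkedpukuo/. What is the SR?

Rule 1 (stop-cluster i-epenthesis): /g/ and /k/ form a stop–stop cluster, so [i] is inserted between them. /d/ and /p/ form a stop–stop cluster, so [i] is inserted between them. /lukopougkedpukuo/ → lukopougikedipukuo.
Rule 2 (intervocalic voicing): /k/ is a voiceless stop between vowels /u/ and /o/, so it voices to [g]. /p/ is a voiceless stop between vowels /o/ and /o/, so it voices to [b]. /k/ is a voiceless stop between vowels /i/ and /e/, so it voices to [g]. /p/ is a voiceless stop between vowels /i/ and /u/, so it voices to [b]. /k/ is a voiceless stop between vowels /u/ and /u/, so it voices to [g]. /lukopougikedipukuo/ → lugobougigedibuguo.

lugobougigedibuguo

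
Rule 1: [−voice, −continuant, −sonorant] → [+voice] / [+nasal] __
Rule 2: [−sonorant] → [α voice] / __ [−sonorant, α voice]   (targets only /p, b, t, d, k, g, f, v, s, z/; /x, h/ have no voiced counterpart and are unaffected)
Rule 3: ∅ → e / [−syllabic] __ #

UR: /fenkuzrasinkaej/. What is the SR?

Rule 1 (post-nasal voicing): /k/ is a voiceless stop immediately after the nasal /n/, so it voices to [g]. /k/ is a voiceless stop immediately after the nasal /n/, so it voices to [g]. /fenkuzrasinkaej/ → fenguzrasingaej.
Rule 2 (regressive voicing assimilation): no segment meets the environment; /fenguzrasingaej/ is unchanged.
Rule 3 (final e-epenthesis): the form ends in the consonant /j/, so [e] is inserted word-finally. /fenguzrasingaej/ → fenguzrasingaeje.

fenguzrasingaeje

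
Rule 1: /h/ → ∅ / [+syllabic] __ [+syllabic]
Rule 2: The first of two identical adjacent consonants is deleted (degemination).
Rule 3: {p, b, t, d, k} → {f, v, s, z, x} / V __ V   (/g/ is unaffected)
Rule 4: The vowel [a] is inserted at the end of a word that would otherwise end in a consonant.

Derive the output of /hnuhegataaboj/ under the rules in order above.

hnuegasaavoja

Rule 1 (intervocalic h-deletion): /h/ occurs between vowels /u/ and /e/, so it deletes. /hnuhegataaboj/ → hnuegataaboj.
Rule 2 (degemination): no segment meets the environment; /hnuegataaboj/ is unchanged.
Rule 3 (intervocalic spirantization): /t/ is a stop between vowels /a/ and /a/, so it spirantizes to the fricative [s]. /b/ is a stop between vowels /a/ and /o/, so it spirantizes to the fricative [v]. /hnuegataaboj/ → hnuegasaavoj.
Rule 4 (final a-epenthesis): the form ends in the consonant /j/, so [a] is inserted word-finally. /hnuegasaavoj/ → hnuegasaavoja.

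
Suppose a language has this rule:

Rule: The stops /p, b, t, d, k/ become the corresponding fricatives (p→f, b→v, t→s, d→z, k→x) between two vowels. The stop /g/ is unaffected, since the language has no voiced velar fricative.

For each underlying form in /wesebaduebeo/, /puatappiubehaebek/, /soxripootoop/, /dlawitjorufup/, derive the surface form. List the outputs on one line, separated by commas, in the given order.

wesevazueveo, puasappiuvehaevek, soxrifoosoop, dlawitjorufup

/wesebaduebeo/: /b/ is a stop between vowels /e/ and /a/, so it spirantizes to the fricative [v]. /d/ is a stop between vowels /a/ and /u/, so it spirantizes to the fricative [z]. /b/ is a stop between vowels /e/ and /e/, so it spirantizes to the fricative [v]. → [wesevazueveo].
/puatappiubehaebek/: /t/ is a stop between vowels /a/ and /a/, so it spirantizes to the fricative [s]. /b/ is a stop between vowels /u/ and /e/, so it spirantizes to the fricative [v]. /b/ is a stop between vowels /e/ and /e/, so it spirantizes to the fricative [v]. → [puasappiuvehaevek].
/soxripootoop/: /p/ is a stop between vowels /i/ and /o/, so it spirantizes to the fricative [f]. /t/ is a stop between vowels /o/ and /o/, so it spirantizes to the fricative [s]. → [soxrifoosoop].
/dlawitjorufup/: the rule's environment is not met; surfaces unchanged as [dlawitjorufup].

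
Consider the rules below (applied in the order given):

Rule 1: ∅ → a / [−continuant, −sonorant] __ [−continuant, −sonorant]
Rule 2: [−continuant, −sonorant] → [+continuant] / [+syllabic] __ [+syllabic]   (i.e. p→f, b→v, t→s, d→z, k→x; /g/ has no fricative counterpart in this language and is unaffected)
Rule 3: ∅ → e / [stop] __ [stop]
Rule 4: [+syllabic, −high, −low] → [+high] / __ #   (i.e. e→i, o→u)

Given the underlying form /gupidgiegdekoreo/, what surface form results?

Rule 1 (stop-cluster a-epenthesis): /d/ and /g/ form a stop–stop cluster, so [a] is inserted between them. /g/ and /d/ form a stop–stop cluster, so [a] is inserted between them. /gupidgiegdekoreo/ → gupidagiegadekoreo.
Rule 2 (intervocalic spirantization): /p/ is a stop between vowels /u/ and /i/, so it spirantizes to the fricative [f]. /d/ is a stop between vowels /i/ and /a/, so it spirantizes to the fricative [z]. /d/ is a stop between vowels /a/ and /e/, so it spirantizes to the fricative [z]. /k/ is a stop between vowels /e/ and /o/, so it spirantizes to the fricative [x]. /gupidagiegadekoreo/ → gufizagiegazexoreo.
Rule 3 (stop-cluster e-epenthesis): no segment meets the environment; /gufizagiegazexoreo/ is unchanged.
Rule 4 (final vowel raising): /o/ is a mid vowel in word-final position, so it raises to [u]. /gufizagiegazexoreo/ → gufizagiegazexoreu.

gufizagiegazexoreu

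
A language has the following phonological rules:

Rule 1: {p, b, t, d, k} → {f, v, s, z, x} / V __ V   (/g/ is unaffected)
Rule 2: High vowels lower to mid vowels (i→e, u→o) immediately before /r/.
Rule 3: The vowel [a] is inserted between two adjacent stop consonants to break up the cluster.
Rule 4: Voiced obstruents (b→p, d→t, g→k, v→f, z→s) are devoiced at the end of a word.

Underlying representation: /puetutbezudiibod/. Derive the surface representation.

puesutabezuziivot

Rule 1 (intervocalic spirantization): /t/ is a stop between vowels /e/ and /u/, so it spirantizes to the fricative [s]. /d/ is a stop between vowels /u/ and /i/, so it spirantizes to the fricative [z]. /b/ is a stop between vowels /i/ and /o/, so it spirantizes to the fricative [v]. /puetutbezudiibod/ → puesutbezuziivod.
Rule 2 (pre-rhotic lowering): no segment meets the environment; /puesutbezuziivod/ is unchanged.
Rule 3 (stop-cluster a-epenthesis): /t/ and /b/ form a stop–stop cluster, so [a] is inserted between them. /puesutbezuziivod/ → puesutabezuziivod.
Rule 4 (final devoicing): /d/ is a voiced obstruent in word-final position, so it devoices to [t]. /puesutabezuziivod/ → puesutabezuziivot.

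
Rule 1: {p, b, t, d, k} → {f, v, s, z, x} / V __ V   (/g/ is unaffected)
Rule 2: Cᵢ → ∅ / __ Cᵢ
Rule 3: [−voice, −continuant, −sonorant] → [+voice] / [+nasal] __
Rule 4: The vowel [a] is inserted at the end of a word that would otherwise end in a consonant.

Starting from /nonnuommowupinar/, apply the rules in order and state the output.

Rule 1 (intervocalic spirantization): /p/ is a stop between vowels /u/ and /i/, so it spirantizes to the fricative [f]. /nonnuommowupinar/ → nonnuommowufinar.
Rule 2 (degemination): /nn/ is a geminate; the first /n/ deletes. /mm/ is a geminate; the first /m/ deletes. /nonnuommowufinar/ → nonuomowufinar.
Rule 3 (post-nasal voicing): no segment meets the environment; /nonuomowufinar/ is unchanged.
Rule 4 (final a-epenthesis): the form ends in the consonant /r/, so [a] is inserted word-finally. /nonuomowufinar/ → nonuomowufinara.

nonuomowufinara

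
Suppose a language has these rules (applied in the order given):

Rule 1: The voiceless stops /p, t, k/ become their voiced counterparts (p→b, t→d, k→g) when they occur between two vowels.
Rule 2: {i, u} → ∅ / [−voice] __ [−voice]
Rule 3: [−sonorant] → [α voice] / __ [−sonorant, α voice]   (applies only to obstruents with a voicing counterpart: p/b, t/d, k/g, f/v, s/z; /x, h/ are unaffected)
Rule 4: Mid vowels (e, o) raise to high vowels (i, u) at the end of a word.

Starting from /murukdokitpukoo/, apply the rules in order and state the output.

murugdogitpugou

Rule 1 (intervocalic voicing): /k/ is a voiceless stop between vowels /o/ and /i/, so it voices to [g]. /k/ is a voiceless stop between vowels /u/ and /o/, so it voices to [g]. /murukdokitpukoo/ → murukdogitpugoo.
Rule 2 (high vowel syncope): no segment meets the environment; /murukdogitpugoo/ is unchanged.
Rule 3 (regressive voicing assimilation): /k/ precedes the voiced obstruent /d/, so it voices to [g] by assimilation. /murukdogitpugoo/ → murugdogitpugoo.
Rule 4 (final vowel raising): /o/ is a mid vowel in word-final position, so it raises to [u]. /murugdogitpugoo/ → murugdogitpugou.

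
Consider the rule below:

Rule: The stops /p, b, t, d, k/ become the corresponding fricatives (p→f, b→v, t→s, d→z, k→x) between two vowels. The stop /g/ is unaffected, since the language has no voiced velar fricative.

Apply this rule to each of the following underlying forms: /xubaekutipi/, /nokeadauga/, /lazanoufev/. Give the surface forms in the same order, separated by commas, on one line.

/xubaekutipi/: /b/ is a stop between vowels /u/ and /a/, so it spirantizes to the fricative [v]. /k/ is a stop between vowels /e/ and /u/, so it spirantizes to the fricative [x]. /t/ is a stop between vowels /u/ and /i/, so it spirantizes to the fricative [s]. /p/ is a stop between vowels /i/ and /i/, so it spirantizes to the fricative [f]. → [xuvaexusifi].
/nokeadauga/: /k/ is a stop between vowels /o/ and /e/, so it spirantizes to the fricative [x]. /d/ is a stop between vowels /a/ and /a/, so it spirantizes to the fricative [z]. → [noxeazauga].
/lazanoufev/: the rule's environment is not met; surfaces unchanged as [lazanoufev].

xuvaexusifi, noxeazauga, lazanoufev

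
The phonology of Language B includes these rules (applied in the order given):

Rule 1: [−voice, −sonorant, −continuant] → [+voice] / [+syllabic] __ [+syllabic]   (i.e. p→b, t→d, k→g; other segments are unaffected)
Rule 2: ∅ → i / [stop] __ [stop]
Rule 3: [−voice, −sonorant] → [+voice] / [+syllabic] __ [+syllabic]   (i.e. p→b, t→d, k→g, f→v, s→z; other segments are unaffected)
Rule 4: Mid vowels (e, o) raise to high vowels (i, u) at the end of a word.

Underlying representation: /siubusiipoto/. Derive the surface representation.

siubuziibodu

Rule 1 (intervocalic voicing): /p/ is a voiceless stop between vowels /i/ and /o/, so it voices to [b]. /t/ is a voiceless stop between vowels /o/ and /o/, so it voices to [d]. /siubusiipoto/ → siubusiibodo.
Rule 2 (stop-cluster i-epenthesis): no segment meets the environment; /siubusiibodo/ is unchanged.
Rule 3 (intervocalic voicing): /s/ is a voiceless obstruent between vowels /u/ and /i/, so it voices to [z]. /siubusiibodo/ → siubuziibodo.
Rule 4 (final vowel raising): /o/ is a mid vowel in word-final position, so it raises to [u]. /siubuziibodo/ → siubuziibodu.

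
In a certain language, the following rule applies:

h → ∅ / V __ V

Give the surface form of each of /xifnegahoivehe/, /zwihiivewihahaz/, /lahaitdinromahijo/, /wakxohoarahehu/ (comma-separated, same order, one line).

/xifnegahoivehe/: /h/ occurs between vowels /a/ and /o/, so it deletes. /h/ occurs between vowels /e/ and /e/, so it deletes. → [xifnegaoivee].
/zwihiivewihahaz/: /h/ occurs between vowels /i/ and /i/, so it deletes. /h/ occurs between vowels /i/ and /a/, so it deletes. /h/ occurs between vowels /a/ and /a/, so it deletes. → [zwiiivewiaaz].
/lahaitdinromahijo/: /h/ occurs between vowels /a/ and /a/, so it deletes. /h/ occurs between vowels /a/ and /i/, so it deletes. → [laaitdinromaijo].
/wakxohoarahehu/: /h/ occurs between vowels /o/ and /o/, so it deletes. /h/ occurs between vowels /a/ and /e/, so it deletes. /h/ occurs between vowels /e/ and /u/, so it deletes. → [wakxooaraeu].

xifnegaoivee, zwiiivewiaaz, laaitdinromaijo, wakxooaraeu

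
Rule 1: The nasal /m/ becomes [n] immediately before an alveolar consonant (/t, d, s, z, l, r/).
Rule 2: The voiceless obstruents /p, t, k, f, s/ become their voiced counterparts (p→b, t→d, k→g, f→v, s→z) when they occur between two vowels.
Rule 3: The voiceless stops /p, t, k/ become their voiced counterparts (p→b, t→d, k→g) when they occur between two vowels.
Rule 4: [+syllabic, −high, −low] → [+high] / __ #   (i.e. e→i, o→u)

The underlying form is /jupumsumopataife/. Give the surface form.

jubunsumobadaivi

Rule 1 (nasal place assimilation): /m/ precedes the alveolar consonant /s/, so it assimilates in place to [n]. /jupumsumopataife/ → jupunsumopataife.
Rule 2 (intervocalic voicing): /p/ is a voiceless obstruent between vowels /u/ and /u/, so it voices to [b]. /p/ is a voiceless obstruent between vowels /o/ and /a/, so it voices to [b]. /t/ is a voiceless obstruent between vowels /a/ and /a/, so it voices to [d]. /f/ is a voiceless obstruent between vowels /i/ and /e/, so it voices to [v]. /jupunsumopataife/ → jubunsumobadaive.
Rule 3 (intervocalic voicing): no segment meets the environment; /jubunsumobadaive/ is unchanged.
Rule 4 (final vowel raising): /e/ is a mid vowel in word-final position, so it raises to [i]. /jubunsumobadaive/ → jubunsumobadaivi.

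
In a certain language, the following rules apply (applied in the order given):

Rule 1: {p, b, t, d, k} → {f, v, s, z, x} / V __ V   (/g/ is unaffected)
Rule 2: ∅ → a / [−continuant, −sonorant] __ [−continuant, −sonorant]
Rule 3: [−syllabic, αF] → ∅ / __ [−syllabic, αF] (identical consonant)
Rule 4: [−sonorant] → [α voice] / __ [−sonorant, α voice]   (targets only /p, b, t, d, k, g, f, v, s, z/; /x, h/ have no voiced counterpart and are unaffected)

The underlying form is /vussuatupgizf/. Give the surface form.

vusuasupagisf

Rule 1 (intervocalic spirantization): /t/ is a stop between vowels /a/ and /u/, so it spirantizes to the fricative [s]. /vussuatupgizf/ → vussuasupgizf.
Rule 2 (stop-cluster a-epenthesis): /p/ and /g/ form a stop–stop cluster, so [a] is inserted between them. /vussuasupgizf/ → vussuasupagizf.
Rule 3 (degemination): /ss/ is a geminate; the first /s/ deletes. /vussuasupagizf/ → vusuasupagizf.
Rule 4 (regressive voicing assimilation): /z/ precedes the voiceless obstruent /f/, so it devoices to [s] by assimilation. /vusuasupagizf/ → vusuasupagisf.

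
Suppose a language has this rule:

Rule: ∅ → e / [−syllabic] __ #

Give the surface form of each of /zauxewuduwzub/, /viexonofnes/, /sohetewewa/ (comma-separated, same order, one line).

zauxewuduwzube, viexonofnese, sohetewewa

/zauxewuduwzub/: the form ends in the consonant /b/, so [e] is inserted word-finally. → [zauxewuduwzube].
/viexonofnes/: the form ends in the consonant /s/, so [e] is inserted word-finally. → [viexonofnese].
/sohetewewa/: the rule's environment is not met; surfaces unchanged as [sohetewewa].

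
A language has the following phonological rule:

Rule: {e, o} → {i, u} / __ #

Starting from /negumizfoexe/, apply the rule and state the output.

negumizfoexi

/e/ is a mid vowel in word-final position, so it raises to [i].
Surface form: [negumizfoexi].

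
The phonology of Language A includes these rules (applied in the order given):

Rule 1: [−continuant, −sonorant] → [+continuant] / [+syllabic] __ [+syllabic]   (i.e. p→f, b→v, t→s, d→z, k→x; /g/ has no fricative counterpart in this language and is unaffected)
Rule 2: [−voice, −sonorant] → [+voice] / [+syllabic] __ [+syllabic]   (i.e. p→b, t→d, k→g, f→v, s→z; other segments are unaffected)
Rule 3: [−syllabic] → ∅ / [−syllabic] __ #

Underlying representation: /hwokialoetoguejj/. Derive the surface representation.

Rule 1 (intervocalic spirantization): /k/ is a stop between vowels /o/ and /i/, so it spirantizes to the fricative [x]. /t/ is a stop between vowels /e/ and /o/, so it spirantizes to the fricative [s]. /hwokialoetoguejj/ → hwoxialoesoguejj.
Rule 2 (intervocalic voicing): /s/ is a voiceless obstruent between vowels /e/ and /o/, so it voices to [z]. /hwoxialoesoguejj/ → hwoxialoezoguejj.
Rule 3 (final cluster simplification): /j/ is the second consonant of a word-final cluster /jj/, so it deletes. /hwoxialoezoguejj/ → hwoxialoezoguej.

hwoxialoezoguej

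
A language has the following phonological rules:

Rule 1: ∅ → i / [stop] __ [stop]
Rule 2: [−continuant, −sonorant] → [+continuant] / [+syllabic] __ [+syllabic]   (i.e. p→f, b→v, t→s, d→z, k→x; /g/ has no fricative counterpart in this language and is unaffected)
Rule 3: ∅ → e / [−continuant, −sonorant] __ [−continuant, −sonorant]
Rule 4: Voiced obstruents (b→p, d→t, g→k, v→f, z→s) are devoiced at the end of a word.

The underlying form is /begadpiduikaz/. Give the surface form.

begazifizuixas

Rule 1 (stop-cluster i-epenthesis): /d/ and /p/ form a stop–stop cluster, so [i] is inserted between them. /begadpiduikaz/ → begadipiduikaz.
Rule 2 (intervocalic spirantization): /d/ is a stop between vowels /a/ and /i/, so it spirantizes to the fricative [z]. /p/ is a stop between vowels /i/ and /i/, so it spirantizes to the fricative [f]. /d/ is a stop between vowels /i/ and /u/, so it spirantizes to the fricative [z]. /k/ is a stop between vowels /i/ and /a/, so it spirantizes to the fricative [x]. /begadipiduikaz/ → begazifizuixaz.
Rule 3 (stop-cluster e-epenthesis): no segment meets the environment; /begazifizuixaz/ is unchanged.
Rule 4 (final devoicing): /z/ is a voiced obstruent in word-final position, so it devoices to [s]. /begazifizuixaz/ → begazifizuixas.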